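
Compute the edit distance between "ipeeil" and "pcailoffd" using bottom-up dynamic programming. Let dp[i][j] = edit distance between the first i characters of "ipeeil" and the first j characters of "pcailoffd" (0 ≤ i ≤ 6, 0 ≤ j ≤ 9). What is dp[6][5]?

   ''  p  c  a  i  l  o  f  f  d
''  0  1  2  3  4  5  6  7  8  9
 i  1  1  2  3  3  4  5  6  7  8
 p  2  1  2  3  4  4  5  6  7  8
 e  3  2  2  3  4  5  5  6  7  8
 e  4  3  3  3  4  5  6  6  7  8
 i  5  4  4  4  3  4  5  6  7  8
 l  6  5  5  5  4  3  4  5  6  7

3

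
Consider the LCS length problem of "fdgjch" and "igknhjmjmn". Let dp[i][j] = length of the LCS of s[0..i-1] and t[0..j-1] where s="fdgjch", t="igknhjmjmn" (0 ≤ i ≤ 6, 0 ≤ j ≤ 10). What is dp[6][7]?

   ''  i  g  k  n  h  j  m  j  m  n
''  0  0  0  0  0  0  0  0  0  0  0
 f  0  0  0  0  0  0  0  0  0  0  0
 d  0  0  0  0  0  0  0  0  0  0  0
 g  0  0  1  1  1  1  1  1  1  1  1
 j  0  0  1  1  1  1  2  2  2  2  2
 c  0  0  1  1  1  1  2  2  2  2  2
 h  0  0  1  1  1  2  2  2  2  2  2

2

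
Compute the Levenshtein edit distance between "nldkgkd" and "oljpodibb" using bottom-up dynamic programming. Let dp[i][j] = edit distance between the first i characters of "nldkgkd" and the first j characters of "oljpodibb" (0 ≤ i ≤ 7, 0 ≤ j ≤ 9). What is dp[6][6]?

5

   ''  o  l  j  p  o  d  i  b  b
''  0  1  2  3  4  5  6  7  8  9
 n  1  1  2  3  4  5  6  7  8  9
 l  2  2  1  2  3  4  5  6  7  8
 d  3  3  2  2  3  4  4  5  6  7
 k  4  4  3  3  3  4  5  5  6  7
 g  5  5  4  4  4  4  5  6  6  7
 k  6  6  5  5  5  5  5  6  7  7
 d  7  7  6  6  6  6  5  6  7  8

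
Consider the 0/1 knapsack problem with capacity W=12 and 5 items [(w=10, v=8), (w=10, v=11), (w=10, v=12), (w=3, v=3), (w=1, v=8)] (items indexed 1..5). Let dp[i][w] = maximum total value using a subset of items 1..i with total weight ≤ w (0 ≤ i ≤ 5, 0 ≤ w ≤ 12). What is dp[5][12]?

20

i\w   0   1   2   3   4   5   6   7   8   9  10  11  12
  0   0   0   0   0   0   0   0   0   0   0   0   0   0
  1   0   0   0   0   0   0   0   0   0   0   8   8   8
  2   0   0   0   0   0   0   0   0   0   0  11  11  11
  3   0   0   0   0   0   0   0   0   0   0  12  12  12
  4   0   0   0   3   3   3   3   3   3   3  12  12  12
  5   0   8   8   8  11  11  11  11  11  11  12  20  20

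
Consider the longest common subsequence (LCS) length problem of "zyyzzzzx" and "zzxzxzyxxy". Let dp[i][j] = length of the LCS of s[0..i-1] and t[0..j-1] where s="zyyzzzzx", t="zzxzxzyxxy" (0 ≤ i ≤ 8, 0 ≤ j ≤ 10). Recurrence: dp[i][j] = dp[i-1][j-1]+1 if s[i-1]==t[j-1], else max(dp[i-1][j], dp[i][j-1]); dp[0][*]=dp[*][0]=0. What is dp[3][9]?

   ''  z  z  x  z  x  z  y  x  x  y
''  0  0  0  0  0  0  0  0  0  0  0
 z  0  1  1  1  1  1  1  1  1  1  1
 y  0  1  1  1  1  1  1  2  2  2  2
 y  0  1  1  1  1  1  1  2  2  2  3
 z  0  1  2  2  2  2  2  2  2  2  3
 z  0  1  2  2  3  3  3  3  3  3  3
 z  0  1  2  2  3  3  4  4  4  4  4
 z  0  1  2  2  3  3  4  4  4  4  4
 x  0  1  2  3  3  4  4  4  5  5  5

2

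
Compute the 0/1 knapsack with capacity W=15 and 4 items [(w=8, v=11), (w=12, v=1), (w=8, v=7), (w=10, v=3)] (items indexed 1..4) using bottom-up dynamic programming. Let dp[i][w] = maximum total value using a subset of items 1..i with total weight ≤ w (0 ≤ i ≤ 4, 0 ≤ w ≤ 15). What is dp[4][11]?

11

i\w   0   1   2   3   4   5   6   7   8   9  10  11  12  13  14  15
  0   0   0   0   0   0   0   0   0   0   0   0   0   0   0   0   0
  1   0   0   0   0   0   0   0   0  11  11  11  11  11  11  11  11
  2   0   0   0   0   0   0   0   0  11  11  11  11  11  11  11  11
  3   0   0   0   0   0   0   0   0  11  11  11  11  11  11  11  11
  4   0   0   0   0   0   0   0   0  11  11  11  11  11  11  11  11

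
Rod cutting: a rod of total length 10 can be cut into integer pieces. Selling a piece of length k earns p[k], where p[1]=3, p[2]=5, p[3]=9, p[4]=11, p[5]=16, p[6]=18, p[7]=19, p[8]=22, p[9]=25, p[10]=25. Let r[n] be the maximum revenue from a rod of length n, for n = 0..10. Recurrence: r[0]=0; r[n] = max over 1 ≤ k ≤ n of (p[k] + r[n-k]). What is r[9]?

28

   n    0    1    2    3    4    5    6    7    8    9   10
r[n]    0    3    6    9   12   16   19   22   25   28   32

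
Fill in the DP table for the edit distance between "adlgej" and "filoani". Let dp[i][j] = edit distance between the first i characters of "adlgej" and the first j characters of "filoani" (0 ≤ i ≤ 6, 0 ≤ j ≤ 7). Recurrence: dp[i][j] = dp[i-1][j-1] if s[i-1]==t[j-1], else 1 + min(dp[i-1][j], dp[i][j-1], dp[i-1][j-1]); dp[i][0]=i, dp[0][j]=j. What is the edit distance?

6

   ''  f  i  l  o  a  n  i
''  0  1  2  3  4  5  6  7
 a  1  1  2  3  4  4  5  6
 d  2  2  2  3  4  5  5  6
 l  3  3  3  2  3  4  5  6
 g  4  4  4  3  3  4  5  6
 e  5  5  5  4  4  4  5  6
 j  6  6  6  5  5  5  5  6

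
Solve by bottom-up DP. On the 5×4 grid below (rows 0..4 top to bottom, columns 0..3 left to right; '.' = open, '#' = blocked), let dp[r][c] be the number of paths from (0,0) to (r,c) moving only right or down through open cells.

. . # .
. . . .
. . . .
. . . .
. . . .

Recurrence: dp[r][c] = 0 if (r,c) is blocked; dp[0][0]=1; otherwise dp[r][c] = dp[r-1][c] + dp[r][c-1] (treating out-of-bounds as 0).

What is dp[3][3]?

r\c   0   1   2   3
  0   1   1   0   0
  1   1   2   2   2
  2   1   3   5   7
  3   1   4   9  16
  4   1   5  14  30

16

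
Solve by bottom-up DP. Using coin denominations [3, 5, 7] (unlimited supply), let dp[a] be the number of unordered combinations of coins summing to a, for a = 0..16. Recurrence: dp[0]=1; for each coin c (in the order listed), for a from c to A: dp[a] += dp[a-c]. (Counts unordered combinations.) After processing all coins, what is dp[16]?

after  coin     0     1     2     3     4     5     6     7     8     9    10    11    12    13    14    15    16
          3     1     0     0     1     0     0     1     0     0     1     0     0     1     0     0     1     0
          5     1     0     0     1     0     1     1     0     1     1     1     1     1     1     1     2     1
          7     1     0     0     1     0     1     1     1     1     1     2     1     2     2     2     3     2

2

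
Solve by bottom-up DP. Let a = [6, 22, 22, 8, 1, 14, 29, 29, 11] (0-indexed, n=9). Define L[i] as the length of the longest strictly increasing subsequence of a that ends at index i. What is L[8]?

   i    0    1    2    3    4    5    6    7    8
a[i]    6   22   22    8    1   14   29   29   11
L[i]    1    2    2    2    1    3    4    4    3

3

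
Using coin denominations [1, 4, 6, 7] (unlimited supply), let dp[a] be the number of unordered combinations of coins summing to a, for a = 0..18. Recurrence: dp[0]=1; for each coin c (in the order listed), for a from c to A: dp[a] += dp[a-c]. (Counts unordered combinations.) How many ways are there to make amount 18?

19

after  coin     0     1     2     3     4     5     6     7     8     9    10    11    12    13    14    15    16    17    18
          1     1     1     1     1     1     1     1     1     1     1     1     1     1     1     1     1     1     1     1
          4     1     1     1     1     2     2     2     2     3     3     3     3     4     4     4     4     5     5     5
          6     1     1     1     1     2     2     3     3     4     4     5     5     7     7     8     8    10    10    12
          7     1     1     1     1     2     2     3     4     5     5     6     7     9    10    12    13    15    16    19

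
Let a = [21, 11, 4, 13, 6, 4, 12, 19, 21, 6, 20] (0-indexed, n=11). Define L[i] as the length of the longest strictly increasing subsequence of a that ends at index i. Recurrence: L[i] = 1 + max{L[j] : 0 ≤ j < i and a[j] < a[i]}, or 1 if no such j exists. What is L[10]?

   i    0    1    2    3    4    5    6    7    8    9   10
a[i]   21   11    4   13    6    4   12   19   21    6   20
L[i]    1    1    1    2    2    1    3    4    5    2    5

5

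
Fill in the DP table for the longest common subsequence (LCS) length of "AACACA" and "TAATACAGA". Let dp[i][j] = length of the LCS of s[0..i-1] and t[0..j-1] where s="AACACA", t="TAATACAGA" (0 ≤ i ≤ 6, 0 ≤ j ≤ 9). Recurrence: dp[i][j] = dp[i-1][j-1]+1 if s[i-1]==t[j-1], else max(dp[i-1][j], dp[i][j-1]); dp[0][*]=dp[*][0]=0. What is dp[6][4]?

2

   ''  T  A  A  T  A  C  A  G  A
''  0  0  0  0  0  0  0  0  0  0
 A  0  0  1  1  1  1  1  1  1  1
 A  0  0  1  2  2  2  2  2  2  2
 C  0  0  1  2  2  2  3  3  3  3
 A  0  0  1  2  2  3  3  4  4  4
 C  0  0  1  2  2  3  4  4  4  4
 A  0  0  1  2  2  3  4  5  5  5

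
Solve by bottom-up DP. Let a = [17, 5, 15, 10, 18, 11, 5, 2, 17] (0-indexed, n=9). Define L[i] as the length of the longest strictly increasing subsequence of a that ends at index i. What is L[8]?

   i    0    1    2    3    4    5    6    7    8
a[i]   17    5   15   10   18   11    5    2   17
L[i]    1    1    2    2    3    3    1    1    4

4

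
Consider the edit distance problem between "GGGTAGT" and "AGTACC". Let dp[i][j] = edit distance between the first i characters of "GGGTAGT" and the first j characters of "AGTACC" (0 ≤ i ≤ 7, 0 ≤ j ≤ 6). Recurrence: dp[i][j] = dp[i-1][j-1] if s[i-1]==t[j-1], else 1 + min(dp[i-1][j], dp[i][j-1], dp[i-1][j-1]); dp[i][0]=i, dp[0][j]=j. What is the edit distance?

   ''  A  G  T  A  C  C
''  0  1  2  3  4  5  6
 G  1  1  1  2  3  4  5
 G  2  2  1  2  3  4  5
 G  3  3  2  2  3  4  5
 T  4  4  3  2  3  4  5
 A  5  4  4  3  2  3  4
 G  6  5  4  4  3  3  4
 T  7  6  5  4  4  4  4

4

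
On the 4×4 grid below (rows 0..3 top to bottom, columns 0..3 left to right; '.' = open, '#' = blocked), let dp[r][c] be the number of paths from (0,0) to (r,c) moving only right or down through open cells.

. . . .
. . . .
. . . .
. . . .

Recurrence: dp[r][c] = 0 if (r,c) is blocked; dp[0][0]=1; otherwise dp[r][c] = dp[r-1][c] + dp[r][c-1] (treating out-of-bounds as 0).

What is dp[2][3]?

10

r\c   0   1   2   3
  0   1   1   1   1
  1   1   2   3   4
  2   1   3   6  10
  3   1   4  10  20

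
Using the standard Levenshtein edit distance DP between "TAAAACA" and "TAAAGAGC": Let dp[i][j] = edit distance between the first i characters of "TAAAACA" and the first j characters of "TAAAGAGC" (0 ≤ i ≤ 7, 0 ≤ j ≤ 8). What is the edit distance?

   ''  T  A  A  A  G  A  G  C
''  0  1  2  3  4  5  6  7  8
 T  1  0  1  2  3  4  5  6  7
 A  2  1  0  1  2  3  4  5  6
 A  3  2  1  0  1  2  3  4  5
 A  4  3  2  1  0  1  2  3  4
 A  5  4  3  2  1  1  1  2  3
 C  6  5  4  3  2  2  2  2  2
 A  7  6  5  4  3  3  2  3  3

3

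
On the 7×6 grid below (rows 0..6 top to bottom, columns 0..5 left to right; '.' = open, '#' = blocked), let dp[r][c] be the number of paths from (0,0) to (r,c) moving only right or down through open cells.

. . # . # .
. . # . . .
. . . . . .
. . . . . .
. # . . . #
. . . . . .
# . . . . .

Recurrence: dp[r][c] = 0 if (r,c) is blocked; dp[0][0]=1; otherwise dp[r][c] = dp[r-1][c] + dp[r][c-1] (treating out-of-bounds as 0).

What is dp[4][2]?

7

r\c   0   1   2   3   4   5
  0   1   1   0   0   0   0
  1   1   2   0   0   0   0
  2   1   3   3   3   3   3
  3   1   4   7  10  13  16
  4   1   0   7  17  30   0
  5   1   1   8  25  55  55
  6   0   1   9  34  89 144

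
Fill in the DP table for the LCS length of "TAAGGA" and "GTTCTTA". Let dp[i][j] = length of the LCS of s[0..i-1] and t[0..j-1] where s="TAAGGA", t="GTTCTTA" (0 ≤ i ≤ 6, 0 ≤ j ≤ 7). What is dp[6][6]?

   ''  G  T  T  C  T  T  A
''  0  0  0  0  0  0  0  0
 T  0  0  1  1  1  1  1  1
 A  0  0  1  1  1  1  1  2
 A  0  0  1  1  1  1  1  2
 G  0  1  1  1  1  1  1  2
 G  0  1  1  1  1  1  1  2
 A  0  1  1  1  1  1  1  2

1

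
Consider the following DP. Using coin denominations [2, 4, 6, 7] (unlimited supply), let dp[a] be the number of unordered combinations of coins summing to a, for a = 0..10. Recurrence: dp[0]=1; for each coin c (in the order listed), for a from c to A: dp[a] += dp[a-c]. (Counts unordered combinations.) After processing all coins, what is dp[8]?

after  coin     0     1     2     3     4     5     6     7     8     9    10
          2     1     0     1     0     1     0     1     0     1     0     1
          4     1     0     1     0     2     0     2     0     3     0     3
          6     1     0     1     0     2     0     3     0     4     0     5
          7     1     0     1     0     2     0     3     1     4     1     5

4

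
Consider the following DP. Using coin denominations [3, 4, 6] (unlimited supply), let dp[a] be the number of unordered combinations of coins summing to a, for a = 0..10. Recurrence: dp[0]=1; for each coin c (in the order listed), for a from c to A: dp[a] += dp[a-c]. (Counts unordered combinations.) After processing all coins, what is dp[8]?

1

after  coin     0     1     2     3     4     5     6     7     8     9    10
          3     1     0     0     1     0     0     1     0     0     1     0
          4     1     0     0     1     1     0     1     1     1     1     1
          6     1     0     0     1     1     0     2     1     1     2     2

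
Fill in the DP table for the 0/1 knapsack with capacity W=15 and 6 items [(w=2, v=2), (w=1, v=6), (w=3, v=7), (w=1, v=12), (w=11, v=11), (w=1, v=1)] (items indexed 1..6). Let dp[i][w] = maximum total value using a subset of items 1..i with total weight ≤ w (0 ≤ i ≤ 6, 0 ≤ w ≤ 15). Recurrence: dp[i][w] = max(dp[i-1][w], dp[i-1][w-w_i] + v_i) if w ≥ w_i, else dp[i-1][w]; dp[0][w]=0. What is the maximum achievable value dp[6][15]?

31

i\w   0   1   2   3   4   5   6   7   8   9  10  11  12  13  14  15
  0   0   0   0   0   0   0   0   0   0   0   0   0   0   0   0   0
  1   0   0   2   2   2   2   2   2   2   2   2   2   2   2   2   2
  2   0   6   6   8   8   8   8   8   8   8   8   8   8   8   8   8
  3   0   6   6   8  13  13  15  15  15  15  15  15  15  15  15  15
  4   0  12  18  18  20  25  25  27  27  27  27  27  27  27  27  27
  5   0  12  18  18  20  25  25  27  27  27  27  27  27  29  29  31
  6   0  12  18  19  20  25  26  27  28  28  28  28  28  29  30  31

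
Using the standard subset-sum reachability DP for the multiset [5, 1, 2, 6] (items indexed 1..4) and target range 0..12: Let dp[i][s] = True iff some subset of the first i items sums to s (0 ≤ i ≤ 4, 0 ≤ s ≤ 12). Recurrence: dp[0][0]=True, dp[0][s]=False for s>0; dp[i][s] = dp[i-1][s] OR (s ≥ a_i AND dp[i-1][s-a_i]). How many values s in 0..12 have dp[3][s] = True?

8

i\s   0   1   2   3   4   5   6   7   8   9  10  11  12
  0   T   F   F   F   F   F   F   F   F   F   F   F   F
  1   T   F   F   F   F   T   F   F   F   F   F   F   F
  2   T   T   F   F   F   T   T   F   F   F   F   F   F
  3   T   T   T   T   F   T   T   T   T   F   F   F   F
  4   T   T   T   T   F   T   T   T   T   T   F   T   T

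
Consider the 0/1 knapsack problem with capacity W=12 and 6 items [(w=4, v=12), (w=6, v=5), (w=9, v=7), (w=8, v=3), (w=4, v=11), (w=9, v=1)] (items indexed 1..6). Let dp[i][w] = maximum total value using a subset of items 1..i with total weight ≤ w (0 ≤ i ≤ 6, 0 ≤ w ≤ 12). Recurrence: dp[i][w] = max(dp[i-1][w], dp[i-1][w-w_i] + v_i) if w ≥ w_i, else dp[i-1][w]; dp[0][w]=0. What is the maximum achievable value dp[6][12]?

i\w   0   1   2   3   4   5   6   7   8   9  10  11  12
  0   0   0   0   0   0   0   0   0   0   0   0   0   0
  1   0   0   0   0  12  12  12  12  12  12  12  12  12
  2   0   0   0   0  12  12  12  12  12  12  17  17  17
  3   0   0   0   0  12  12  12  12  12  12  17  17  17
  4   0   0   0   0  12  12  12  12  12  12  17  17  17
  5   0   0   0   0  12  12  12  12  23  23  23  23  23
  6   0   0   0   0  12  12  12  12  23  23  23  23  23

23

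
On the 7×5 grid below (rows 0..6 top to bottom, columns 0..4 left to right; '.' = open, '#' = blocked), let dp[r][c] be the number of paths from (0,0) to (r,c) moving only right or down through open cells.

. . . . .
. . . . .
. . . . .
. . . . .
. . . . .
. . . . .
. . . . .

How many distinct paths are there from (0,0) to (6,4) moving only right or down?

210

r\c   0   1   2   3   4
  0   1   1   1   1   1
  1   1   2   3   4   5
  2   1   3   6  10  15
  3   1   4  10  20  35
  4   1   5  15  35  70
  5   1   6  21  56 126
  6   1   7  28  84 210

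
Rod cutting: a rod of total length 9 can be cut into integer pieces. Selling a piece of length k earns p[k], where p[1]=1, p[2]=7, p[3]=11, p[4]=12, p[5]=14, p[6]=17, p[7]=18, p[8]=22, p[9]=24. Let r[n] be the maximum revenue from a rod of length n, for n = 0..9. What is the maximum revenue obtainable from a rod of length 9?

   n    0    1    2    3    4    5    6    7    8    9
r[n]    0    1    7   11   14   18   22   25   29   33

33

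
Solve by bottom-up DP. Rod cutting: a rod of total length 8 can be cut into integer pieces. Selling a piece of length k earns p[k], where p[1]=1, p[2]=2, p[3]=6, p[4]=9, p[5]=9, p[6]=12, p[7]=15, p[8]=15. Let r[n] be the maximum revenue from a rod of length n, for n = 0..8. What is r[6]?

   n    0    1    2    3    4    5    6    7    8
r[n]    0    1    2    6    9   10   12   15   18

12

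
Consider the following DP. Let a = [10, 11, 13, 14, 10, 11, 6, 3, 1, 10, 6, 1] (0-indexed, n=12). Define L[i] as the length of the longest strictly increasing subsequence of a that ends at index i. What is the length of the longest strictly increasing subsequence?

4

   i    0    1    2    3    4    5    6    7    8    9   10   11
a[i]   10   11   13   14   10   11    6    3    1   10    6    1
L[i]    1    2    3    4    1    2    1    1    1    2    2    1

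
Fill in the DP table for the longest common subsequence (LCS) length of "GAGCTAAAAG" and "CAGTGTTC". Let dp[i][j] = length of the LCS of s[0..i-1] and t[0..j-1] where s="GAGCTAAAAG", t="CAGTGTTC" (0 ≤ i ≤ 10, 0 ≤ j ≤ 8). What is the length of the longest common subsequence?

   ''  C  A  G  T  G  T  T  C
''  0  0  0  0  0  0  0  0  0
 G  0  0  0  1  1  1  1  1  1
 A  0  0  1  1  1  1  1  1  1
 G  0  0  1  2  2  2  2  2  2
 C  0  1  1  2  2  2  2  2  3
 T  0  1  1  2  3  3  3  3  3
 A  0  1  2  2  3  3  3  3  3
 A  0  1  2  2  3  3  3  3  3
 A  0  1  2  2  3  3  3  3  3
 A  0  1  2  2  3  3  3  3  3
 G  0  1  2  3  3  4  4  4  4

4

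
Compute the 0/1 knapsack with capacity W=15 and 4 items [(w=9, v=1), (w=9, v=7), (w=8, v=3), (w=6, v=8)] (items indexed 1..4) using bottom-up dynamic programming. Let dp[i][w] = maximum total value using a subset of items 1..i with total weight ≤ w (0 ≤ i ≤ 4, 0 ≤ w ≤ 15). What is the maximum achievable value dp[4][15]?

15

i\w   0   1   2   3   4   5   6   7   8   9  10  11  12  13  14  15
  0   0   0   0   0   0   0   0   0   0   0   0   0   0   0   0   0
  1   0   0   0   0   0   0   0   0   0   1   1   1   1   1   1   1
  2   0   0   0   0   0   0   0   0   0   7   7   7   7   7   7   7
  3   0   0   0   0   0   0   0   0   3   7   7   7   7   7   7   7
  4   0   0   0   0   0   0   8   8   8   8   8   8   8   8  11  15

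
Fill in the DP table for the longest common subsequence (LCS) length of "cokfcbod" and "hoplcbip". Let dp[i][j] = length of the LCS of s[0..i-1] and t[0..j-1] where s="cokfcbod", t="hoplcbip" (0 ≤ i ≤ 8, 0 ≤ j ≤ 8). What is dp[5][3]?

1

   ''  h  o  p  l  c  b  i  p
''  0  0  0  0  0  0  0  0  0
 c  0  0  0  0  0  1  1  1  1
 o  0  0  1  1  1  1  1  1  1
 k  0  0  1  1  1  1  1  1  1
 f  0  0  1  1  1  1  1  1  1
 c  0  0  1  1  1  2  2  2  2
 b  0  0  1  1  1  2  3  3  3
 o  0  0  1  1  1  2  3  3  3
 d  0  0  1  1  1  2  3  3  3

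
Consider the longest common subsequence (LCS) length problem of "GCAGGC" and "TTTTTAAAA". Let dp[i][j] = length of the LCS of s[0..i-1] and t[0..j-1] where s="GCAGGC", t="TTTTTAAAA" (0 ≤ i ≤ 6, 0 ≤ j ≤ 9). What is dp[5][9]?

   ''  T  T  T  T  T  A  A  A  A
''  0  0  0  0  0  0  0  0  0  0
 G  0  0  0  0  0  0  0  0  0  0
 C  0  0  0  0  0  0  0  0  0  0
 A  0  0  0  0  0  0  1  1  1  1
 G  0  0  0  0  0  0  1  1  1  1
 G  0  0  0  0  0  0  1  1  1  1
 C  0  0  0  0  0  0  1  1  1  1

1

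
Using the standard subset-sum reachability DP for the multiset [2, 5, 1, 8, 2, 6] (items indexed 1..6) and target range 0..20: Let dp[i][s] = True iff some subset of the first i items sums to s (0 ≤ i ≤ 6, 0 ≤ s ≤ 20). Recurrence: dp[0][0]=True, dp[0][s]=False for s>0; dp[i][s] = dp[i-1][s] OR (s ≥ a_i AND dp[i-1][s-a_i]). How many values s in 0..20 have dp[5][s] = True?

i\s   0   1   2   3   4   5   6   7   8   9  10  11  12  13  14  15  16  17  18  19  20
  0   T   F   F   F   F   F   F   F   F   F   F   F   F   F   F   F   F   F   F   F   F
  1   T   F   T   F   F   F   F   F   F   F   F   F   F   F   F   F   F   F   F   F   F
  2   T   F   T   F   F   T   F   T   F   F   F   F   F   F   F   F   F   F   F   F   F
  3   T   T   T   T   F   T   T   T   T   F   F   F   F   F   F   F   F   F   F   F   F
  4   T   T   T   T   F   T   T   T   T   T   T   T   F   T   T   T   T   F   F   F   F
  5   T   T   T   T   T   T   T   T   T   T   T   T   T   T   T   T   T   T   T   F   F
  6   T   T   T   T   T   T   T   T   T   T   T   T   T   T   T   T   T   T   T   T   T

19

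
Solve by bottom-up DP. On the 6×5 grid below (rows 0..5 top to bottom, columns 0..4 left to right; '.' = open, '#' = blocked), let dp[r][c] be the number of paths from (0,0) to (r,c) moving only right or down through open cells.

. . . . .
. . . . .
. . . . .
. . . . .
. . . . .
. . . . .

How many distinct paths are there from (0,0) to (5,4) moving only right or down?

126

r\c   0   1   2   3   4
  0   1   1   1   1   1
  1   1   2   3   4   5
  2   1   3   6  10  15
  3   1   4  10  20  35
  4   1   5  15  35  70
  5   1   6  21  56 126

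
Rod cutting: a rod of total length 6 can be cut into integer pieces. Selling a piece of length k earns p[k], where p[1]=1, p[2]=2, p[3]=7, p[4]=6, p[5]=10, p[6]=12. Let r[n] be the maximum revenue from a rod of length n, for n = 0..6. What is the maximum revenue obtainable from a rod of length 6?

   n    0    1    2    3    4    5    6
r[n]    0    1    2    7    8   10   14

14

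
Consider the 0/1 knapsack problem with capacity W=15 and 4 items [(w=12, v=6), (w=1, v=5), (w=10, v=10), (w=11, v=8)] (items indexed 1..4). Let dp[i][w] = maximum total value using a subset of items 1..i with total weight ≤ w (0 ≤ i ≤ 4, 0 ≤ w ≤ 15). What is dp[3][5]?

i\w   0   1   2   3   4   5   6   7   8   9  10  11  12  13  14  15
  0   0   0   0   0   0   0   0   0   0   0   0   0   0   0   0   0
  1   0   0   0   0   0   0   0   0   0   0   0   0   6   6   6   6
  2   0   5   5   5   5   5   5   5   5   5   5   5   6  11  11  11
  3   0   5   5   5   5   5   5   5   5   5  10  15  15  15  15  15
  4   0   5   5   5   5   5   5   5   5   5  10  15  15  15  15  15

5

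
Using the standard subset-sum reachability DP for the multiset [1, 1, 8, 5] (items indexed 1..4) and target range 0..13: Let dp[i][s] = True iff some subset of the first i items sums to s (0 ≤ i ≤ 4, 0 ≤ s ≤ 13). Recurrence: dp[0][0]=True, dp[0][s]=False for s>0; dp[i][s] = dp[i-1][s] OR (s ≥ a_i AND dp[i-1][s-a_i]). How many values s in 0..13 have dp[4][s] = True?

10

i\s   0   1   2   3   4   5   6   7   8   9  10  11  12  13
  0   T   F   F   F   F   F   F   F   F   F   F   F   F   F
  1   T   T   F   F   F   F   F   F   F   F   F   F   F   F
  2   T   T   T   F   F   F   F   F   F   F   F   F   F   F
  3   T   T   T   F   F   F   F   F   T   T   T   F   F   F
  4   T   T   T   F   F   T   T   T   T   T   T   F   F   T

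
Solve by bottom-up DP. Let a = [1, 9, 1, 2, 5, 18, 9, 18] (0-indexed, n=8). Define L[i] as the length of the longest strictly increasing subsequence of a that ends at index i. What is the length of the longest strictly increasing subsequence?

5

   i    0    1    2    3    4    5    6    7
a[i]    1    9    1    2    5   18    9   18
L[i]    1    2    1    2    3    4    4    5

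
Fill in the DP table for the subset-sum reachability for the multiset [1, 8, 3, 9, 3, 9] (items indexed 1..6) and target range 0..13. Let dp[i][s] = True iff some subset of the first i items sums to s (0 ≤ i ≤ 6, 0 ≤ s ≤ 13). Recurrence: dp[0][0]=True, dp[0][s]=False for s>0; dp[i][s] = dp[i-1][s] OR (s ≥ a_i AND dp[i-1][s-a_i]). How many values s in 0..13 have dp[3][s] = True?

8

i\s   0   1   2   3   4   5   6   7   8   9  10  11  12  13
  0   T   F   F   F   F   F   F   F   F   F   F   F   F   F
  1   T   T   F   F   F   F   F   F   F   F   F   F   F   F
  2   T   T   F   F   F   F   F   F   T   T   F   F   F   F
  3   T   T   F   T   T   F   F   F   T   T   F   T   T   F
  4   T   T   F   T   T   F   F   F   T   T   T   T   T   T
  5   T   T   F   T   T   F   T   T   T   T   T   T   T   T
  6   T   T   F   T   T   F   T   T   T   T   T   T   T   T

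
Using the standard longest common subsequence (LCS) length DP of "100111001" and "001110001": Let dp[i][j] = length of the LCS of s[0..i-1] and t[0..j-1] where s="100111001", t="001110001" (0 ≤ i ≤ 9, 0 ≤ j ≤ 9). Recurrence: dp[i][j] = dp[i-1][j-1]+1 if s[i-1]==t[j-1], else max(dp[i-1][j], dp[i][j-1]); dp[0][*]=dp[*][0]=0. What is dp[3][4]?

   ''  0  0  1  1  1  0  0  0  1
''  0  0  0  0  0  0  0  0  0  0
 1  0  0  0  1  1  1  1  1  1  1
 0  0  1  1  1  1  1  2  2  2  2
 0  0  1  2  2  2  2  2  3  3  3
 1  0  1  2  3  3  3  3  3  3  4
 1  0  1  2  3  4  4  4  4  4  4
 1  0  1  2  3  4  5  5  5  5  5
 0  0  1  2  3  4  5  6  6  6  6
 0  0  1  2  3  4  5  6  7  7  7
 1  0  1  2  3  4  5  6  7  7  8

2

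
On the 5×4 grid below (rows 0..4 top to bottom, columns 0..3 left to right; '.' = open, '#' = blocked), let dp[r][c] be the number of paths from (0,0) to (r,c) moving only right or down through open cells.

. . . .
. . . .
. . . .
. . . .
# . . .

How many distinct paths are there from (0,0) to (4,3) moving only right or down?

34

r\c   0   1   2   3
  0   1   1   1   1
  1   1   2   3   4
  2   1   3   6  10
  3   1   4  10  20
  4   0   4  14  34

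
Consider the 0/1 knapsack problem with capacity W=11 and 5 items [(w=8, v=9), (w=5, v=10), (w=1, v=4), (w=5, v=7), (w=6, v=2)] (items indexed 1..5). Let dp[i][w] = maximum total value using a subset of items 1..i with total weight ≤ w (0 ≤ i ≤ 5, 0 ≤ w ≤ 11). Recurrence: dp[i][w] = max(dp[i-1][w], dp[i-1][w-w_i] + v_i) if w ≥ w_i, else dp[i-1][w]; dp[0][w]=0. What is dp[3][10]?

i\w   0   1   2   3   4   5   6   7   8   9  10  11
  0   0   0   0   0   0   0   0   0   0   0   0   0
  1   0   0   0   0   0   0   0   0   9   9   9   9
  2   0   0   0   0   0  10  10  10  10  10  10  10
  3   0   4   4   4   4  10  14  14  14  14  14  14
  4   0   4   4   4   4  10  14  14  14  14  17  21
  5   0   4   4   4   4  10  14  14  14  14  17  21

14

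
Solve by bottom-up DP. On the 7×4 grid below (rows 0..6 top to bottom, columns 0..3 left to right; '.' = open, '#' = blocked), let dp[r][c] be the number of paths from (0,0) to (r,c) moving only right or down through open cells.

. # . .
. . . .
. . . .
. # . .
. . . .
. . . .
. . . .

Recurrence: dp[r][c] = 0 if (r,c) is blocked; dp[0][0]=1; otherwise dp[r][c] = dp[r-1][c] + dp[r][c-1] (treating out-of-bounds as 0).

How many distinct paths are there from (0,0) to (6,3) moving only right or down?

26

r\c   0   1   2   3
  0   1   0   0   0
  1   1   1   1   1
  2   1   2   3   4
  3   1   0   3   7
  4   1   1   4  11
  5   1   2   6  17
  6   1   3   9  26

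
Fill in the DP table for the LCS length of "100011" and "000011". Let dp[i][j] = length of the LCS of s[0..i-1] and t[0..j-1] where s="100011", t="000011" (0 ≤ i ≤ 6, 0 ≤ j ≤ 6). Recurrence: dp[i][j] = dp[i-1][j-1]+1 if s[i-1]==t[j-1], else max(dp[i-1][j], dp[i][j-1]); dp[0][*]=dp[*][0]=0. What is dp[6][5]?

   ''  0  0  0  0  1  1
''  0  0  0  0  0  0  0
 1  0  0  0  0  0  1  1
 0  0  1  1  1  1  1  1
 0  0  1  2  2  2  2  2
 0  0  1  2  3  3  3  3
 1  0  1  2  3  3  4  4
 1  0  1  2  3  3  4  5

4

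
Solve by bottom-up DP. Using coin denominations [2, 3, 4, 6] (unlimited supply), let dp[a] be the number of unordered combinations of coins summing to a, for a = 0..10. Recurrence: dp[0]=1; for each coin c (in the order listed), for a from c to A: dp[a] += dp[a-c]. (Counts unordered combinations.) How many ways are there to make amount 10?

7

after  coin     0     1     2     3     4     5     6     7     8     9    10
          2     1     0     1     0     1     0     1     0     1     0     1
          3     1     0     1     1     1     1     2     1     2     2     2
          4     1     0     1     1     2     1     3     2     4     3     5
          6     1     0     1     1     2     1     4     2     5     4     7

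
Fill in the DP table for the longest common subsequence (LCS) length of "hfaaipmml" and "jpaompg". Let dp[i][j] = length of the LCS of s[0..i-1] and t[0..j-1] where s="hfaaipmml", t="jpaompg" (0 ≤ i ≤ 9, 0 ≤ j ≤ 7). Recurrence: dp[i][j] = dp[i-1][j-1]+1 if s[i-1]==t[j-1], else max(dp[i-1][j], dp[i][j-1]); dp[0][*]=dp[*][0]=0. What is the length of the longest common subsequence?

2

   ''  j  p  a  o  m  p  g
''  0  0  0  0  0  0  0  0
 h  0  0  0  0  0  0  0  0
 f  0  0  0  0  0  0  0  0
 a  0  0  0  1  1  1  1  1
 a  0  0  0  1  1  1  1  1
 i  0  0  0  1  1  1  1  1
 p  0  0  1  1  1  1  2  2
 m  0  0  1  1  1  2  2  2
 m  0  0  1  1  1  2  2  2
 l  0  0  1  1  1  2  2  2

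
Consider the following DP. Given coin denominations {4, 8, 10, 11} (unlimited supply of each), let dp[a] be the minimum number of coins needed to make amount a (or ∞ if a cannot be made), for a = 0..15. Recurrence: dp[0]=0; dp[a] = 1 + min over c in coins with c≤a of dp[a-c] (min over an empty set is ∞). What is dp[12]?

 a  0  1  2  3  4  5  6  7  8  9 10 11 12 13 14 15
dp  0  -  -  -  1  -  -  -  1  -  1  1  2  -  2  2
(- denotes ∞ / unreachable)

2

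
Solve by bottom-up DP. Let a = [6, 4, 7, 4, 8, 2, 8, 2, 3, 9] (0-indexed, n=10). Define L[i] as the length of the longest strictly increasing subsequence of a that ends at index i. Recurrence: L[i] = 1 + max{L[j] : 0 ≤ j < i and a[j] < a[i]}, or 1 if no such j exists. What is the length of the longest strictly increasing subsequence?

4

   i    0    1    2    3    4    5    6    7    8    9
a[i]    6    4    7    4    8    2    8    2    3    9
L[i]    1    1    2    1    3    1    3    1    2    4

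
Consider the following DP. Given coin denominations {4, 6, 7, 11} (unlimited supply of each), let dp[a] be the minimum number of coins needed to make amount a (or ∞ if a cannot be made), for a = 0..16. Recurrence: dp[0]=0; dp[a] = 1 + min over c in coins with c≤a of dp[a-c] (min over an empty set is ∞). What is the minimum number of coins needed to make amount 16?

3

 a  0  1  2  3  4  5  6  7  8  9 10 11 12 13 14 15 16
dp  0  -  -  -  1  -  1  1  2  -  2  1  2  2  2  2  3
(- denotes ∞ / unreachable)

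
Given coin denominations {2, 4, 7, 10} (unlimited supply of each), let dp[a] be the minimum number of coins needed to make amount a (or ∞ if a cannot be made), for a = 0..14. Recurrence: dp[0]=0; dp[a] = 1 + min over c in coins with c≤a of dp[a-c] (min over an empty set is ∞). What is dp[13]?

3

 a  0  1  2  3  4  5  6  7  8  9 10 11 12 13 14
dp  0  -  1  -  1  -  2  1  2  2  1  2  2  3  2
(- denotes ∞ / unreachable)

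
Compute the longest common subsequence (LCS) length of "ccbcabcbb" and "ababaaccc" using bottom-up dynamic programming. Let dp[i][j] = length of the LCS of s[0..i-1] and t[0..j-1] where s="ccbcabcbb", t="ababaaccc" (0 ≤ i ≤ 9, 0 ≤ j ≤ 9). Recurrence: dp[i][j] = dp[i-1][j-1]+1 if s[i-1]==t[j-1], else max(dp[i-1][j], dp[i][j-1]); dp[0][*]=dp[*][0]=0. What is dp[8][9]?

4

   ''  a  b  a  b  a  a  c  c  c
''  0  0  0  0  0  0  0  0  0  0
 c  0  0  0  0  0  0  0  1  1  1
 c  0  0  0  0  0  0  0  1  2  2
 b  0  0  1  1  1  1  1  1  2  2
 c  0  0  1  1  1  1  1  2  2  3
 a  0  1  1  2  2  2  2  2  2  3
 b  0  1  2  2  3  3  3  3  3  3
 c  0  1  2  2  3  3  3  4  4  4
 b  0  1  2  2  3  3  3  4  4  4
 b  0  1  2  2  3  3  3  4  4  4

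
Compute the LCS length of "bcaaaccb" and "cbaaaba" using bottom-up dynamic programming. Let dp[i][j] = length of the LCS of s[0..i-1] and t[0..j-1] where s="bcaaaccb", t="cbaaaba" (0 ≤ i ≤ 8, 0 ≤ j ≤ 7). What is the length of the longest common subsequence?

5

   ''  c  b  a  a  a  b  a
''  0  0  0  0  0  0  0  0
 b  0  0  1  1  1  1  1  1
 c  0  1  1  1  1  1  1  1
 a  0  1  1  2  2  2  2  2
 a  0  1  1  2  3  3  3  3
 a  0  1  1  2  3  4  4  4
 c  0  1  1  2  3  4  4  4
 c  0  1  1  2  3  4  4  4
 b  0  1  2  2  3  4  5  5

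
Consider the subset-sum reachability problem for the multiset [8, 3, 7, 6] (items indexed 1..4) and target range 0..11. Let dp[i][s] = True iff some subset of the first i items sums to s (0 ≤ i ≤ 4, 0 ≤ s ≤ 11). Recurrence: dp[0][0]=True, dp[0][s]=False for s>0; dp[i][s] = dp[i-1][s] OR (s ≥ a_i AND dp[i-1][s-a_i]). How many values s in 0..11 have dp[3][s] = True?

i\s   0   1   2   3   4   5   6   7   8   9  10  11
  0   T   F   F   F   F   F   F   F   F   F   F   F
  1   T   F   F   F   F   F   F   F   T   F   F   F
  2   T   F   F   T   F   F   F   F   T   F   F   T
  3   T   F   F   T   F   F   F   T   T   F   T   T
  4   T   F   F   T   F   F   T   T   T   T   T   T

6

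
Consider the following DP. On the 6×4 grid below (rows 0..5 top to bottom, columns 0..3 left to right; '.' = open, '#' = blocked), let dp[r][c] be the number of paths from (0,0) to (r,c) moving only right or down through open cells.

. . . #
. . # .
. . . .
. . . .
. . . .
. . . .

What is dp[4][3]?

r\c   0   1   2   3
  0   1   1   1   0
  1   1   2   0   0
  2   1   3   3   3
  3   1   4   7  10
  4   1   5  12  22
  5   1   6  18  40

22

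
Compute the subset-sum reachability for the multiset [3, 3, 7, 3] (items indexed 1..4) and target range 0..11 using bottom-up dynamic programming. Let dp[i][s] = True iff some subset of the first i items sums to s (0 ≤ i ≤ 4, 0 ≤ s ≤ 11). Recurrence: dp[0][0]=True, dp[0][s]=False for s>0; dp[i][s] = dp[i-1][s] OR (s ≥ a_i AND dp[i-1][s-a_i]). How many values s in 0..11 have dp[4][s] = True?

6

i\s   0   1   2   3   4   5   6   7   8   9  10  11
  0   T   F   F   F   F   F   F   F   F   F   F   F
  1   T   F   F   T   F   F   F   F   F   F   F   F
  2   T   F   F   T   F   F   T   F   F   F   F   F
  3   T   F   F   T   F   F   T   T   F   F   T   F
  4   T   F   F   T   F   F   T   T   F   T   T   F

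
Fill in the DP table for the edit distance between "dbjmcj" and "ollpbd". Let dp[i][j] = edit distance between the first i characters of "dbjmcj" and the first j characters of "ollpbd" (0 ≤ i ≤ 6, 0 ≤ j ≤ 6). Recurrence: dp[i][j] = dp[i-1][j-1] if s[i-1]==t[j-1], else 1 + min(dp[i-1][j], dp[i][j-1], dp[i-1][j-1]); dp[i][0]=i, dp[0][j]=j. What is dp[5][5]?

   ''  o  l  l  p  b  d
''  0  1  2  3  4  5  6
 d  1  1  2  3  4  5  5
 b  2  2  2  3  4  4  5
 j  3  3  3  3  4  5  5
 m  4  4  4  4  4  5  6
 c  5  5  5  5  5  5  6
 j  6  6  6  6  6  6  6

5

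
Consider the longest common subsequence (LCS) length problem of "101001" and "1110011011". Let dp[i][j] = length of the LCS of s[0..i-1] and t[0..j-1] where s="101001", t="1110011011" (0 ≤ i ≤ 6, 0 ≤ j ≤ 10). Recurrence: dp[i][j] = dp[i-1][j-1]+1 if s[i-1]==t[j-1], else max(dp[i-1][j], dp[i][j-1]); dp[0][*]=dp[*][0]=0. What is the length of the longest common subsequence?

   ''  1  1  1  0  0  1  1  0  1  1
''  0  0  0  0  0  0  0  0  0  0  0
 1  0  1  1  1  1  1  1  1  1  1  1
 0  0  1  1  1  2  2  2  2  2  2  2
 1  0  1  2  2  2  2  3  3  3  3  3
 0  0  1  2  2  3  3  3  3  4  4  4
 0  0  1  2  2  3  4  4  4  4  4  4
 1  0  1  2  3  3  4  5  5  5  5  5

5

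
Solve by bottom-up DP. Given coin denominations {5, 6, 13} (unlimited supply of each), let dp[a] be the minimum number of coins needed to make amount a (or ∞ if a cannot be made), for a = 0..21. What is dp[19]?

2

 a  0  1  2  3  4  5  6  7  8  9 10 11 12 13 14 15 16 17 18 19 20 21
dp  0  -  -  -  -  1  1  -  -  -  2  2  2  1  -  3  3  3  2  2  4  4
(- denotes ∞ / unreachable)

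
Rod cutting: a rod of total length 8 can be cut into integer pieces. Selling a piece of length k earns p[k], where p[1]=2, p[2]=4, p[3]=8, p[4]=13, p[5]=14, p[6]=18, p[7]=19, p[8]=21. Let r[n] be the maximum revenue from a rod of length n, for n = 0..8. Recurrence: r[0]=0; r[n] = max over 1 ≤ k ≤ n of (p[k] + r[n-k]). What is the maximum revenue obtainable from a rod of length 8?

   n    0    1    2    3    4    5    6    7    8
r[n]    0    2    4    8   13   15   18   21   26

26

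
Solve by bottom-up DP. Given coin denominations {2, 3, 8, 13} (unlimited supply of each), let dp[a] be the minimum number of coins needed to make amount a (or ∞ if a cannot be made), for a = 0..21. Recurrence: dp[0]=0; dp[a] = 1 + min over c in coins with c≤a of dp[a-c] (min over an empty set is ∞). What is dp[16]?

2

 a  0  1  2  3  4  5  6  7  8  9 10 11 12 13 14 15 16 17 18 19 20 21
dp  0  -  1  1  2  2  2  3  1  3  2  2  3  1  3  2  2  3  3  3  4  2
(- denotes ∞ / unreachable)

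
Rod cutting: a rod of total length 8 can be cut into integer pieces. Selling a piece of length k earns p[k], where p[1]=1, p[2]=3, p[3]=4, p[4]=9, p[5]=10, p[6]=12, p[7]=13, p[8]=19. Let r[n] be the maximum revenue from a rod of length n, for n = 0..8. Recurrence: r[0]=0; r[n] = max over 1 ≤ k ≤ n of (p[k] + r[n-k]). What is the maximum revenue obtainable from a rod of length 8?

19

   n    0    1    2    3    4    5    6    7    8
r[n]    0    1    3    4    9   10   12   13   19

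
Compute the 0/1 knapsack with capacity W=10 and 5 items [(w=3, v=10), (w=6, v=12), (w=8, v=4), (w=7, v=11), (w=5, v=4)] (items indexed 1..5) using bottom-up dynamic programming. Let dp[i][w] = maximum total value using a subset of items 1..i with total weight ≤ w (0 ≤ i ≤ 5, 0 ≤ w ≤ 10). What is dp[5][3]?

i\w   0   1   2   3   4   5   6   7   8   9  10
  0   0   0   0   0   0   0   0   0   0   0   0
  1   0   0   0  10  10  10  10  10  10  10  10
  2   0   0   0  10  10  10  12  12  12  22  22
  3   0   0   0  10  10  10  12  12  12  22  22
  4   0   0   0  10  10  10  12  12  12  22  22
  5   0   0   0  10  10  10  12  12  14  22  22

10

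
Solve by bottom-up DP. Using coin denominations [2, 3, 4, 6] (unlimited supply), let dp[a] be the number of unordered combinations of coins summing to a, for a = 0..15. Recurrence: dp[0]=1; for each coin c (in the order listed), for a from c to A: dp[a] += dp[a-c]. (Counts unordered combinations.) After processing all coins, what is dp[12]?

after  coin     0     1     2     3     4     5     6     7     8     9    10    11    12    13    14    15
          2     1     0     1     0     1     0     1     0     1     0     1     0     1     0     1     0
          3     1     0     1     1     1     1     2     1     2     2     2     2     3     2     3     3
          4     1     0     1     1     2     1     3     2     4     3     5     4     7     5     8     7
          6     1     0     1     1     2     1     4     2     5     4     7     5    11     7    13    11

11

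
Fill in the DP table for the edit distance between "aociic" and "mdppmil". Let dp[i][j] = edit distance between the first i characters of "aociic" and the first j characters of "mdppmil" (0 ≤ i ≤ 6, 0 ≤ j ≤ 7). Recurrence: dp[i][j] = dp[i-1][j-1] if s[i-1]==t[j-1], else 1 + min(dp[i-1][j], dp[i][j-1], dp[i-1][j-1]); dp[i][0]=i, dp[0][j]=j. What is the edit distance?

   ''  m  d  p  p  m  i  l
''  0  1  2  3  4  5  6  7
 a  1  1  2  3  4  5  6  7
 o  2  2  2  3  4  5  6  7
 c  3  3  3  3  4  5  6  7
 i  4  4  4  4  4  5  5  6
 i  5  5  5  5  5  5  5  6
 c  6  6  6  6  6  6  6  6

6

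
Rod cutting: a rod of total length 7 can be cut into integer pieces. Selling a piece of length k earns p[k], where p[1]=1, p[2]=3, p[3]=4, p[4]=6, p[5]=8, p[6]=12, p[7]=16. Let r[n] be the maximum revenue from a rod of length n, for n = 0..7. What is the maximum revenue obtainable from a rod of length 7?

16

   n    0    1    2    3    4    5    6    7
r[n]    0    1    3    4    6    8   12   16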